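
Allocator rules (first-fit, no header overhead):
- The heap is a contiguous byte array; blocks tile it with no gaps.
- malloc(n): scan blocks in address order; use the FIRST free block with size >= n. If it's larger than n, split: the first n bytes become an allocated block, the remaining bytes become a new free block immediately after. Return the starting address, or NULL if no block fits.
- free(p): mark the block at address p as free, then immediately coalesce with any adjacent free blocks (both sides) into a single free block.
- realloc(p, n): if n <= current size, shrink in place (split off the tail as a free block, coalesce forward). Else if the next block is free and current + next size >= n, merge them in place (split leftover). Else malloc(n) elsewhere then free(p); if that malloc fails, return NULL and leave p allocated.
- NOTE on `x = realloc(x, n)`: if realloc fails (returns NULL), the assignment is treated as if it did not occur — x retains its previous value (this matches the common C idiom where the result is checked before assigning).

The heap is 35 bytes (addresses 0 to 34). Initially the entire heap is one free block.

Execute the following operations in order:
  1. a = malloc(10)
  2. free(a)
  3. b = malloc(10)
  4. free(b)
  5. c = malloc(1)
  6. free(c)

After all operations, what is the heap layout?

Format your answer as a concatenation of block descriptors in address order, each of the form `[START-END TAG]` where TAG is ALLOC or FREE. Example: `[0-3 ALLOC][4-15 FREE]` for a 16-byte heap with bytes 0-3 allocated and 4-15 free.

Op 1: a = malloc(10) -> a = 0; heap: [0-9 ALLOC][10-34 FREE]
Op 2: free(a) -> (freed a); heap: [0-34 FREE]
Op 3: b = malloc(10) -> b = 0; heap: [0-9 ALLOC][10-34 FREE]
Op 4: free(b) -> (freed b); heap: [0-34 FREE]
Op 5: c = malloc(1) -> c = 0; heap: [0-0 ALLOC][1-34 FREE]
Op 6: free(c) -> (freed c); heap: [0-34 FREE]

Answer: [0-34 FREE]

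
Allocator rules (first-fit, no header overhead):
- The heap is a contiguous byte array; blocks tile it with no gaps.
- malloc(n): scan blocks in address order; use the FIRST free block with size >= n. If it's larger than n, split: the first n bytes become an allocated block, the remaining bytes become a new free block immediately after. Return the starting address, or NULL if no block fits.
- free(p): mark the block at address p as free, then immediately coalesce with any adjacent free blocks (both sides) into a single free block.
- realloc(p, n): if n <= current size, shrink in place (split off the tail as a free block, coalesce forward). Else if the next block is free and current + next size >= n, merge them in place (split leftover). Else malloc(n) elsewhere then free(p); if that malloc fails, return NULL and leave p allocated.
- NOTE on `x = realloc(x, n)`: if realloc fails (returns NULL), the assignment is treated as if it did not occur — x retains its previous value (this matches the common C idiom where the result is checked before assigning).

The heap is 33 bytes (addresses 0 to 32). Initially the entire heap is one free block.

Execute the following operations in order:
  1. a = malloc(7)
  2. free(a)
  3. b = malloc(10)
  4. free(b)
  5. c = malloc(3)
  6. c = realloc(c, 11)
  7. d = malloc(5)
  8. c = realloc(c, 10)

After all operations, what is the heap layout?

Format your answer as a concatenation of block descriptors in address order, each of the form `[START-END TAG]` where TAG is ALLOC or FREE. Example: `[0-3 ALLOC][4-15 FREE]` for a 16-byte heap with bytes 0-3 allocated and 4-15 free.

Answer: [0-9 ALLOC][10-10 FREE][11-15 ALLOC][16-32 FREE]

Derivation:
Op 1: a = malloc(7) -> a = 0; heap: [0-6 ALLOC][7-32 FREE]
Op 2: free(a) -> (freed a); heap: [0-32 FREE]
Op 3: b = malloc(10) -> b = 0; heap: [0-9 ALLOC][10-32 FREE]
Op 4: free(b) -> (freed b); heap: [0-32 FREE]
Op 5: c = malloc(3) -> c = 0; heap: [0-2 ALLOC][3-32 FREE]
Op 6: c = realloc(c, 11) -> c = 0; heap: [0-10 ALLOC][11-32 FREE]
Op 7: d = malloc(5) -> d = 11; heap: [0-10 ALLOC][11-15 ALLOC][16-32 FREE]
Op 8: c = realloc(c, 10) -> c = 0; heap: [0-9 ALLOC][10-10 FREE][11-15 ALLOC][16-32 FREE]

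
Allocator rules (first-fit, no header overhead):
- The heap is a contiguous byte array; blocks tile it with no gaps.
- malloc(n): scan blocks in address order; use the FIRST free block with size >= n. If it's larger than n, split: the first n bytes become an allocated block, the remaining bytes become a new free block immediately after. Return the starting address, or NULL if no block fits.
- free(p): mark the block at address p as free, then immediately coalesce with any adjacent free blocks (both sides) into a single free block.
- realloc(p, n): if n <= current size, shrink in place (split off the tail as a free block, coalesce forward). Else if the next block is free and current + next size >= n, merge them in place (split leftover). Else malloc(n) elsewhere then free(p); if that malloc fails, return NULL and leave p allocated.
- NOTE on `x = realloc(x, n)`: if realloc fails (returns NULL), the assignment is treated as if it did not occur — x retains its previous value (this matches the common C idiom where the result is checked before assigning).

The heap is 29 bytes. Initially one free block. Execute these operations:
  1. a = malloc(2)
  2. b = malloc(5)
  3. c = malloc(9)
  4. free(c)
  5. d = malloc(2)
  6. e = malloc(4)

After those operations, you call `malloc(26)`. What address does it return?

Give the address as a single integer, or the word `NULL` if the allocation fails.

Op 1: a = malloc(2) -> a = 0; heap: [0-1 ALLOC][2-28 FREE]
Op 2: b = malloc(5) -> b = 2; heap: [0-1 ALLOC][2-6 ALLOC][7-28 FREE]
Op 3: c = malloc(9) -> c = 7; heap: [0-1 ALLOC][2-6 ALLOC][7-15 ALLOC][16-28 FREE]
Op 4: free(c) -> (freed c); heap: [0-1 ALLOC][2-6 ALLOC][7-28 FREE]
Op 5: d = malloc(2) -> d = 7; heap: [0-1 ALLOC][2-6 ALLOC][7-8 ALLOC][9-28 FREE]
Op 6: e = malloc(4) -> e = 9; heap: [0-1 ALLOC][2-6 ALLOC][7-8 ALLOC][9-12 ALLOC][13-28 FREE]
malloc(26): first-fit scan over [0-1 ALLOC][2-6 ALLOC][7-8 ALLOC][9-12 ALLOC][13-28 FREE] -> NULL

Answer: NULL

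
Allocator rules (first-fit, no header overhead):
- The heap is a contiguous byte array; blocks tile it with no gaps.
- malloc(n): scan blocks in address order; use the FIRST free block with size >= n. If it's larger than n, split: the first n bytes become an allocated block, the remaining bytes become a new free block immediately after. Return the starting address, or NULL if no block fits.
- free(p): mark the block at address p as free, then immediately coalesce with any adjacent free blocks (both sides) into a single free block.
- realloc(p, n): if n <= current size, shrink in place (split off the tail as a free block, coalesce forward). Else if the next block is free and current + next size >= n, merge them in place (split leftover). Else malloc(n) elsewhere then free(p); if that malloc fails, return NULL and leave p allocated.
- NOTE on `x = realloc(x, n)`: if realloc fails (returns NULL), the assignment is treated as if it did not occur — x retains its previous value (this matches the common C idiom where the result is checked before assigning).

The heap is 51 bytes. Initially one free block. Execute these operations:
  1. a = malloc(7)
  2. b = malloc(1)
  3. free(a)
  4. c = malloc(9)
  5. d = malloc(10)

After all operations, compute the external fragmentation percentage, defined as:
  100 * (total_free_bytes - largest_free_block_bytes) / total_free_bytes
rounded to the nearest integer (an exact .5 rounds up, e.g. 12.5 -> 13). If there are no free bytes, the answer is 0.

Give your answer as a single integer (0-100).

Answer: 23

Derivation:
Op 1: a = malloc(7) -> a = 0; heap: [0-6 ALLOC][7-50 FREE]
Op 2: b = malloc(1) -> b = 7; heap: [0-6 ALLOC][7-7 ALLOC][8-50 FREE]
Op 3: free(a) -> (freed a); heap: [0-6 FREE][7-7 ALLOC][8-50 FREE]
Op 4: c = malloc(9) -> c = 8; heap: [0-6 FREE][7-7 ALLOC][8-16 ALLOC][17-50 FREE]
Op 5: d = malloc(10) -> d = 17; heap: [0-6 FREE][7-7 ALLOC][8-16 ALLOC][17-26 ALLOC][27-50 FREE]
Free blocks: [7 24] total_free=31 largest=24 -> 100*(31-24)/31 = 700/31 ≈ 22.581 -> rounds to 23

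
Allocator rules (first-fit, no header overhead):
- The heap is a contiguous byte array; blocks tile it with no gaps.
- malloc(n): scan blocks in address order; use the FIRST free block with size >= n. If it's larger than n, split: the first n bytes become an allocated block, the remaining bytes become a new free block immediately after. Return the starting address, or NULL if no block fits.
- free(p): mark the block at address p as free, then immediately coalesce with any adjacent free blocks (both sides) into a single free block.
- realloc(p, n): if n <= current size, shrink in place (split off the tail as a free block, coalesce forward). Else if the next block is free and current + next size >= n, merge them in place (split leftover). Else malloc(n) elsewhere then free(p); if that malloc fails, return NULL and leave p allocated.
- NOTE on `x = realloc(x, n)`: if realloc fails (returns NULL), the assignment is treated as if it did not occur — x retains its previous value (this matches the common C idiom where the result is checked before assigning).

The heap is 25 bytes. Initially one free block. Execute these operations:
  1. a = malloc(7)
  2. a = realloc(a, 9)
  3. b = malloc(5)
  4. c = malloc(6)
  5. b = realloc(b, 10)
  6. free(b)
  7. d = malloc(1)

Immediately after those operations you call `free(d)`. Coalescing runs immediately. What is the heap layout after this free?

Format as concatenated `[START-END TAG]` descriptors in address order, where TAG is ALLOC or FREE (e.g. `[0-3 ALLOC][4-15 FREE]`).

Answer: [0-8 ALLOC][9-13 FREE][14-19 ALLOC][20-24 FREE]

Derivation:
Op 1: a = malloc(7) -> a = 0; heap: [0-6 ALLOC][7-24 FREE]
Op 2: a = realloc(a, 9) -> a = 0; heap: [0-8 ALLOC][9-24 FREE]
Op 3: b = malloc(5) -> b = 9; heap: [0-8 ALLOC][9-13 ALLOC][14-24 FREE]
Op 4: c = malloc(6) -> c = 14; heap: [0-8 ALLOC][9-13 ALLOC][14-19 ALLOC][20-24 FREE]
Op 5: b = realloc(b, 10) -> NULL (b unchanged); heap: [0-8 ALLOC][9-13 ALLOC][14-19 ALLOC][20-24 FREE]
Op 6: free(b) -> (freed b); heap: [0-8 ALLOC][9-13 FREE][14-19 ALLOC][20-24 FREE]
Op 7: d = malloc(1) -> d = 9; heap: [0-8 ALLOC][9-9 ALLOC][10-13 FREE][14-19 ALLOC][20-24 FREE]
free(d): d = 9 -> block [9-9 ALLOC]; mark free, coalesce with adjacent free neighbors -> [0-8 ALLOC][9-13 FREE][14-19 ALLOC][20-24 FREE]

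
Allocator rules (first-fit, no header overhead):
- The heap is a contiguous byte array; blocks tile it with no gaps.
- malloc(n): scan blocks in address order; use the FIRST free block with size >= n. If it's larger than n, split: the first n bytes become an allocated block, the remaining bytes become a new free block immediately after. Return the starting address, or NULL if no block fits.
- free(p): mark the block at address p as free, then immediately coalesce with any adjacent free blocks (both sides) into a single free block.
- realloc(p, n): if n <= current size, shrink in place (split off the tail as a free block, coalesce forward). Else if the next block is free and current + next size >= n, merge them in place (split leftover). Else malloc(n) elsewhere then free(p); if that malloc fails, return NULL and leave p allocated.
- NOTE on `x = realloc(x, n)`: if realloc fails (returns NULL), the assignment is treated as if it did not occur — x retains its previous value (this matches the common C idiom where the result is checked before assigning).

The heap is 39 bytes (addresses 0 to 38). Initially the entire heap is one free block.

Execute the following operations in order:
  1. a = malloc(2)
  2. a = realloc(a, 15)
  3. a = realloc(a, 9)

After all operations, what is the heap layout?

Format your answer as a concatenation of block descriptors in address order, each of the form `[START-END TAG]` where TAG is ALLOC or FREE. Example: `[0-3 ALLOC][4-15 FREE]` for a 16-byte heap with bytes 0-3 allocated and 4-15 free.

Answer: [0-8 ALLOC][9-38 FREE]

Derivation:
Op 1: a = malloc(2) -> a = 0; heap: [0-1 ALLOC][2-38 FREE]
Op 2: a = realloc(a, 15) -> a = 0; heap: [0-14 ALLOC][15-38 FREE]
Op 3: a = realloc(a, 9) -> a = 0; heap: [0-8 ALLOC][9-38 FREE]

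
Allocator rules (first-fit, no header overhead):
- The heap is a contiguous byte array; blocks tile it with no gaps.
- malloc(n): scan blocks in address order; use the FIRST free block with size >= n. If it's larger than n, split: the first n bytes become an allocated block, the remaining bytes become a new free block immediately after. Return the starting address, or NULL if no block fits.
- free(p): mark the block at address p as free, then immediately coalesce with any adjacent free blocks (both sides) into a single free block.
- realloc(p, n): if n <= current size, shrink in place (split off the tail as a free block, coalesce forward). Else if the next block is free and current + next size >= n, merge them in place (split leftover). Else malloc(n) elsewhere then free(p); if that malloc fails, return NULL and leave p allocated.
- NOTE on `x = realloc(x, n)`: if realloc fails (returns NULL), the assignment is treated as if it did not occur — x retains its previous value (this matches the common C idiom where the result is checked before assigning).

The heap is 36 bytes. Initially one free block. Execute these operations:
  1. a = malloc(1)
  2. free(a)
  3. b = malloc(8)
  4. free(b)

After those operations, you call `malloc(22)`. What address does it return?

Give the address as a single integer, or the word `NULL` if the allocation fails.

Answer: 0

Derivation:
Op 1: a = malloc(1) -> a = 0; heap: [0-0 ALLOC][1-35 FREE]
Op 2: free(a) -> (freed a); heap: [0-35 FREE]
Op 3: b = malloc(8) -> b = 0; heap: [0-7 ALLOC][8-35 FREE]
Op 4: free(b) -> (freed b); heap: [0-35 FREE]
malloc(22): first-fit scan over [0-35 FREE] -> 0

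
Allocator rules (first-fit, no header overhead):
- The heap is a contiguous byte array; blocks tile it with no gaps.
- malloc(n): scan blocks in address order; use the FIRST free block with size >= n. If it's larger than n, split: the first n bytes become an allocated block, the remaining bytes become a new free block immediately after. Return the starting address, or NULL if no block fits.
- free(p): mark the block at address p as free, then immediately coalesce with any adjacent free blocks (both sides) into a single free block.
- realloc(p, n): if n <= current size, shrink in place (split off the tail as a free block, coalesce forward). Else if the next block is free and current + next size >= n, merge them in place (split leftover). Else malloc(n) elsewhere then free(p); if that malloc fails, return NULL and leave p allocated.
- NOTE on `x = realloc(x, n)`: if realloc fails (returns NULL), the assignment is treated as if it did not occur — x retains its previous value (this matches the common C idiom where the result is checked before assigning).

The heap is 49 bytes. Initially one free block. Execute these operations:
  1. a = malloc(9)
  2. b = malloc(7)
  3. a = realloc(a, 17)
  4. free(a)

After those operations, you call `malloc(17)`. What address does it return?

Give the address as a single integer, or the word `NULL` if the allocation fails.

Op 1: a = malloc(9) -> a = 0; heap: [0-8 ALLOC][9-48 FREE]
Op 2: b = malloc(7) -> b = 9; heap: [0-8 ALLOC][9-15 ALLOC][16-48 FREE]
Op 3: a = realloc(a, 17) -> a = 16; heap: [0-8 FREE][9-15 ALLOC][16-32 ALLOC][33-48 FREE]
Op 4: free(a) -> (freed a); heap: [0-8 FREE][9-15 ALLOC][16-48 FREE]
malloc(17): first-fit scan over [0-8 FREE][9-15 ALLOC][16-48 FREE] -> 16

Answer: 16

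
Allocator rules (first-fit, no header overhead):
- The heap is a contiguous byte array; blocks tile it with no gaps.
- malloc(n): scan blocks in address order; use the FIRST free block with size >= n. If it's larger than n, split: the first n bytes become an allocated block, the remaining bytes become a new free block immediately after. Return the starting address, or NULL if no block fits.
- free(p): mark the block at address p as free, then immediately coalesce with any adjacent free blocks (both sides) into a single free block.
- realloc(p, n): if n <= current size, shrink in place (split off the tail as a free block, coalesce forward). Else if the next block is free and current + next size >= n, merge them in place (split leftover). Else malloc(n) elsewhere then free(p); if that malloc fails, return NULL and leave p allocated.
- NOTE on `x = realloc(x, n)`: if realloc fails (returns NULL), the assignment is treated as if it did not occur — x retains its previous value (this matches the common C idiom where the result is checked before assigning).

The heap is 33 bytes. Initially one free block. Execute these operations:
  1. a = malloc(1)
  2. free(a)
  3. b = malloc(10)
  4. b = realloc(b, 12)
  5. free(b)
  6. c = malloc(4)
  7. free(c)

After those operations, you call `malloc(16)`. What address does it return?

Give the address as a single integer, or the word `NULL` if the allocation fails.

Answer: 0

Derivation:
Op 1: a = malloc(1) -> a = 0; heap: [0-0 ALLOC][1-32 FREE]
Op 2: free(a) -> (freed a); heap: [0-32 FREE]
Op 3: b = malloc(10) -> b = 0; heap: [0-9 ALLOC][10-32 FREE]
Op 4: b = realloc(b, 12) -> b = 0; heap: [0-11 ALLOC][12-32 FREE]
Op 5: free(b) -> (freed b); heap: [0-32 FREE]
Op 6: c = malloc(4) -> c = 0; heap: [0-3 ALLOC][4-32 FREE]
Op 7: free(c) -> (freed c); heap: [0-32 FREE]
malloc(16): first-fit scan over [0-32 FREE] -> 0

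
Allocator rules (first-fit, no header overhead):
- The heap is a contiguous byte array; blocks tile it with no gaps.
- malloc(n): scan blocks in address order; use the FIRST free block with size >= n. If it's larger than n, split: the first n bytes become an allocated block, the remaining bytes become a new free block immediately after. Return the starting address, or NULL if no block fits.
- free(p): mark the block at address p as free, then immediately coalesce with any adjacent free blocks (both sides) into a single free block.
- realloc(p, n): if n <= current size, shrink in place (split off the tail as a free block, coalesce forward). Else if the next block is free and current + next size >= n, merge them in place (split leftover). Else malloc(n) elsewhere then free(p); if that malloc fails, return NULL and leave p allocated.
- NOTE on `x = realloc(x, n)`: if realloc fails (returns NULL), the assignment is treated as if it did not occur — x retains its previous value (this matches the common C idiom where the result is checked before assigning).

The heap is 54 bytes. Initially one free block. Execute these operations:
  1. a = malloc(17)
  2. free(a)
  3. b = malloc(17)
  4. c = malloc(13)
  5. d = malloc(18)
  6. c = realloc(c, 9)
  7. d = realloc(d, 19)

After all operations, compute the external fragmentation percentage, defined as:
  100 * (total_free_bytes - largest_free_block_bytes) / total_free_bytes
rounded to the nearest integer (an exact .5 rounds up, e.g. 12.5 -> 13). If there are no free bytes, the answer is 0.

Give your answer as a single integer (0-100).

Answer: 44

Derivation:
Op 1: a = malloc(17) -> a = 0; heap: [0-16 ALLOC][17-53 FREE]
Op 2: free(a) -> (freed a); heap: [0-53 FREE]
Op 3: b = malloc(17) -> b = 0; heap: [0-16 ALLOC][17-53 FREE]
Op 4: c = malloc(13) -> c = 17; heap: [0-16 ALLOC][17-29 ALLOC][30-53 FREE]
Op 5: d = malloc(18) -> d = 30; heap: [0-16 ALLOC][17-29 ALLOC][30-47 ALLOC][48-53 FREE]
Op 6: c = realloc(c, 9) -> c = 17; heap: [0-16 ALLOC][17-25 ALLOC][26-29 FREE][30-47 ALLOC][48-53 FREE]
Op 7: d = realloc(d, 19) -> d = 30; heap: [0-16 ALLOC][17-25 ALLOC][26-29 FREE][30-48 ALLOC][49-53 FREE]
Free blocks: [4 5] total_free=9 largest=5 -> 100*(9-5)/9 = 400/9 ≈ 44.444 -> rounds to 44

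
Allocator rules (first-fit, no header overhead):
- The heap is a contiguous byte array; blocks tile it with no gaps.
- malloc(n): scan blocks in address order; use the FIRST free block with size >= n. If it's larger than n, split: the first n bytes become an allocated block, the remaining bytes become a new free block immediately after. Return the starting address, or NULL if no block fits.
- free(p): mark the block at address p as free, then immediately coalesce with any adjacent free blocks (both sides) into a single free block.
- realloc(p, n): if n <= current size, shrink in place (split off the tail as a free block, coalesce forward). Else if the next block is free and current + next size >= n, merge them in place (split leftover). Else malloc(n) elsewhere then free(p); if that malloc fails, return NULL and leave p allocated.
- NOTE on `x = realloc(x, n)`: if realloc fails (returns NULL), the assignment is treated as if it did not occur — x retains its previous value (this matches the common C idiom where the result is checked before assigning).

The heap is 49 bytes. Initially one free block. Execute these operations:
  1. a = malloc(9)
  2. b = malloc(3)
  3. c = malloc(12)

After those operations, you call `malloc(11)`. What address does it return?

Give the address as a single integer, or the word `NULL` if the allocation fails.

Answer: 24

Derivation:
Op 1: a = malloc(9) -> a = 0; heap: [0-8 ALLOC][9-48 FREE]
Op 2: b = malloc(3) -> b = 9; heap: [0-8 ALLOC][9-11 ALLOC][12-48 FREE]
Op 3: c = malloc(12) -> c = 12; heap: [0-8 ALLOC][9-11 ALLOC][12-23 ALLOC][24-48 FREE]
malloc(11): first-fit scan over [0-8 ALLOC][9-11 ALLOC][12-23 ALLOC][24-48 FREE] -> 24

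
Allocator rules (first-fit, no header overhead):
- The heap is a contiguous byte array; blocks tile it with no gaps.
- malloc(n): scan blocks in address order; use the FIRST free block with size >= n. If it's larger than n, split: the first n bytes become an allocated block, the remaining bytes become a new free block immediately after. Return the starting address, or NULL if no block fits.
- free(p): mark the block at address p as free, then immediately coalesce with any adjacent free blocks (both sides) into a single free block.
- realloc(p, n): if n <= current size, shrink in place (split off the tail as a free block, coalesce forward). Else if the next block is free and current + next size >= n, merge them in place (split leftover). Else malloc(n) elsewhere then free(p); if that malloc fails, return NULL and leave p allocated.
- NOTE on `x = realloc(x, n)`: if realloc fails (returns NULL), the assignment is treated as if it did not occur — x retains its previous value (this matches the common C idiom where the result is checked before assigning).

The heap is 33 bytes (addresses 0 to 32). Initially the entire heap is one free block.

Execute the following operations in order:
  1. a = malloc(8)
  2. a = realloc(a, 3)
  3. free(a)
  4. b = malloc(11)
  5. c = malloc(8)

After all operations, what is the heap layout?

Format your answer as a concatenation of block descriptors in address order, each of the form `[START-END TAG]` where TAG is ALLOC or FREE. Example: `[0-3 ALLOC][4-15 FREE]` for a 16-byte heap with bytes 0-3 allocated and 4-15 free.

Op 1: a = malloc(8) -> a = 0; heap: [0-7 ALLOC][8-32 FREE]
Op 2: a = realloc(a, 3) -> a = 0; heap: [0-2 ALLOC][3-32 FREE]
Op 3: free(a) -> (freed a); heap: [0-32 FREE]
Op 4: b = malloc(11) -> b = 0; heap: [0-10 ALLOC][11-32 FREE]
Op 5: c = malloc(8) -> c = 11; heap: [0-10 ALLOC][11-18 ALLOC][19-32 FREE]

Answer: [0-10 ALLOC][11-18 ALLOC][19-32 FREE]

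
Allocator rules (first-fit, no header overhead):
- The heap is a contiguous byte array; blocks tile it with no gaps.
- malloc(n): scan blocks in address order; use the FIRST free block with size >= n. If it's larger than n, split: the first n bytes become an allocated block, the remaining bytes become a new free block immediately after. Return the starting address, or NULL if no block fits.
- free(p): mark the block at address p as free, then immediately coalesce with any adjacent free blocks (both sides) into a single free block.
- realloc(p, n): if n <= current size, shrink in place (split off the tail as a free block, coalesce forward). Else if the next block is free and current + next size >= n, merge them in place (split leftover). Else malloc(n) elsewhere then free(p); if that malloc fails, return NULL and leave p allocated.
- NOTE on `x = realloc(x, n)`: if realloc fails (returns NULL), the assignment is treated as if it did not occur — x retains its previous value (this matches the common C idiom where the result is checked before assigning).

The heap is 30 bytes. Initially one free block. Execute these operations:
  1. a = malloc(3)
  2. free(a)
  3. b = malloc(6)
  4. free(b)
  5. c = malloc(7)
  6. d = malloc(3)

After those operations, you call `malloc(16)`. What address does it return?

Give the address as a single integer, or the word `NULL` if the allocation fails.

Answer: 10

Derivation:
Op 1: a = malloc(3) -> a = 0; heap: [0-2 ALLOC][3-29 FREE]
Op 2: free(a) -> (freed a); heap: [0-29 FREE]
Op 3: b = malloc(6) -> b = 0; heap: [0-5 ALLOC][6-29 FREE]
Op 4: free(b) -> (freed b); heap: [0-29 FREE]
Op 5: c = malloc(7) -> c = 0; heap: [0-6 ALLOC][7-29 FREE]
Op 6: d = malloc(3) -> d = 7; heap: [0-6 ALLOC][7-9 ALLOC][10-29 FREE]
malloc(16): first-fit scan over [0-6 ALLOC][7-9 ALLOC][10-29 FREE] -> 10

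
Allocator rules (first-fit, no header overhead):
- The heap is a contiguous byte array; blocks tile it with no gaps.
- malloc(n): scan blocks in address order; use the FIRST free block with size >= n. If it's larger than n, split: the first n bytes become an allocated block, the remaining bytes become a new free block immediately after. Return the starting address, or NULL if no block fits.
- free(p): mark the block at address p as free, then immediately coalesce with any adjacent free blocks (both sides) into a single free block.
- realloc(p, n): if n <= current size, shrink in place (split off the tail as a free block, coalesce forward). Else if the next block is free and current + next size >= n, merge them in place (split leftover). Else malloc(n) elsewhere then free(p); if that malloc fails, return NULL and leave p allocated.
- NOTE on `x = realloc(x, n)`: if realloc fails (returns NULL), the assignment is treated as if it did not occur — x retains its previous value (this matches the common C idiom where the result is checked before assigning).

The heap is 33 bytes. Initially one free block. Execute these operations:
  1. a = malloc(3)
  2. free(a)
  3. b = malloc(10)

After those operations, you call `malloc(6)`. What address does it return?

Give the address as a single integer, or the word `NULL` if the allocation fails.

Op 1: a = malloc(3) -> a = 0; heap: [0-2 ALLOC][3-32 FREE]
Op 2: free(a) -> (freed a); heap: [0-32 FREE]
Op 3: b = malloc(10) -> b = 0; heap: [0-9 ALLOC][10-32 FREE]
malloc(6): first-fit scan over [0-9 ALLOC][10-32 FREE] -> 10

Answer: 10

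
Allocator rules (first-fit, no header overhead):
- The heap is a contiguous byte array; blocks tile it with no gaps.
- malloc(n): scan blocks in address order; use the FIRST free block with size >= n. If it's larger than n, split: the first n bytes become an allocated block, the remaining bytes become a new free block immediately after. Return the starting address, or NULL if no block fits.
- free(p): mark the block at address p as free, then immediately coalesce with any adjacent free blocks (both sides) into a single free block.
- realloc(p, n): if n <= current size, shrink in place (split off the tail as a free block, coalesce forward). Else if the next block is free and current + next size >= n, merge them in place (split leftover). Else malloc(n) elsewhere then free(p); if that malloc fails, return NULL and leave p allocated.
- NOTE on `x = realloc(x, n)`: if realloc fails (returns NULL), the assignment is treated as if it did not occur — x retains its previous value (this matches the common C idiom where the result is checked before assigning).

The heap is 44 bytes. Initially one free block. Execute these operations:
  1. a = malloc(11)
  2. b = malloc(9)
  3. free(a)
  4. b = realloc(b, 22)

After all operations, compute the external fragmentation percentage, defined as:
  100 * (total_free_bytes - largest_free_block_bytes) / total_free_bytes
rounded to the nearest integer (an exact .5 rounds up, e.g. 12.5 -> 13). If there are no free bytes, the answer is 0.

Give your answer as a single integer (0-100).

Answer: 50

Derivation:
Op 1: a = malloc(11) -> a = 0; heap: [0-10 ALLOC][11-43 FREE]
Op 2: b = malloc(9) -> b = 11; heap: [0-10 ALLOC][11-19 ALLOC][20-43 FREE]
Op 3: free(a) -> (freed a); heap: [0-10 FREE][11-19 ALLOC][20-43 FREE]
Op 4: b = realloc(b, 22) -> b = 11; heap: [0-10 FREE][11-32 ALLOC][33-43 FREE]
Free blocks: [11 11] total_free=22 largest=11 -> 100*(22-11)/22 = 1100/22 = 50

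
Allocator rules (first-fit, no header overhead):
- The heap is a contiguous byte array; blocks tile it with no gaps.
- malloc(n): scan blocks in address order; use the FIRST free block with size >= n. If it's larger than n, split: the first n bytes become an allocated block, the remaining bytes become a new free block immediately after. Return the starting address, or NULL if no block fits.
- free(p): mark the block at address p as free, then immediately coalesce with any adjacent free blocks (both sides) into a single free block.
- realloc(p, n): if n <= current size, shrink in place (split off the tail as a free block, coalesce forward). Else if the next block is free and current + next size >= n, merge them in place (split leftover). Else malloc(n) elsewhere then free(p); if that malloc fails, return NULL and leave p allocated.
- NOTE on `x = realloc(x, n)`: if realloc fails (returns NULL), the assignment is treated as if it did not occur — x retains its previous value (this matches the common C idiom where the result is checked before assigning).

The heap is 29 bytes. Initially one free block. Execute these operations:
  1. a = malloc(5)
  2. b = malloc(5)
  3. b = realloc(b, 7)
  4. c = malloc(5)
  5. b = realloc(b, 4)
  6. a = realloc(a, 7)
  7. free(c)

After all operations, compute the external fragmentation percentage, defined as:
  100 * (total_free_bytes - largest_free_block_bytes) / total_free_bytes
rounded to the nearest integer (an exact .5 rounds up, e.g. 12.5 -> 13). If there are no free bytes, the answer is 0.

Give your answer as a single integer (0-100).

Op 1: a = malloc(5) -> a = 0; heap: [0-4 ALLOC][5-28 FREE]
Op 2: b = malloc(5) -> b = 5; heap: [0-4 ALLOC][5-9 ALLOC][10-28 FREE]
Op 3: b = realloc(b, 7) -> b = 5; heap: [0-4 ALLOC][5-11 ALLOC][12-28 FREE]
Op 4: c = malloc(5) -> c = 12; heap: [0-4 ALLOC][5-11 ALLOC][12-16 ALLOC][17-28 FREE]
Op 5: b = realloc(b, 4) -> b = 5; heap: [0-4 ALLOC][5-8 ALLOC][9-11 FREE][12-16 ALLOC][17-28 FREE]
Op 6: a = realloc(a, 7) -> a = 17; heap: [0-4 FREE][5-8 ALLOC][9-11 FREE][12-16 ALLOC][17-23 ALLOC][24-28 FREE]
Op 7: free(c) -> (freed c); heap: [0-4 FREE][5-8 ALLOC][9-16 FREE][17-23 ALLOC][24-28 FREE]
Free blocks: [5 8 5] total_free=18 largest=8 -> 100*(18-8)/18 = 1000/18 ≈ 55.556 -> rounds to 56

Answer: 56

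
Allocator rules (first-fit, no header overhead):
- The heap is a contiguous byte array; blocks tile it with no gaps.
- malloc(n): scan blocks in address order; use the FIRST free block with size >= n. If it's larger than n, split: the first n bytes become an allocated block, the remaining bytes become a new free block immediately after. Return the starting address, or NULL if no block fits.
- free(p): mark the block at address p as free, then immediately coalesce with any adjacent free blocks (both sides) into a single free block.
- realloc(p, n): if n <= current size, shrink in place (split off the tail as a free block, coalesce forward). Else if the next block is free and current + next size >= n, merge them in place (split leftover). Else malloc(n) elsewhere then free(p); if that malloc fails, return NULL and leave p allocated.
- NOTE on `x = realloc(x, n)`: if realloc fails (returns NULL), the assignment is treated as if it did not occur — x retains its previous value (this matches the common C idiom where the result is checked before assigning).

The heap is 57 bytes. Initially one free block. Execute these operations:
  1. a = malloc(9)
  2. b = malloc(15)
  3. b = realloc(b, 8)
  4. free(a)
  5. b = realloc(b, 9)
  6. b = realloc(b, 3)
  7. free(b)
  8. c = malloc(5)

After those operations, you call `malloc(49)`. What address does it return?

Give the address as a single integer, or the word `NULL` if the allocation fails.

Answer: 5

Derivation:
Op 1: a = malloc(9) -> a = 0; heap: [0-8 ALLOC][9-56 FREE]
Op 2: b = malloc(15) -> b = 9; heap: [0-8 ALLOC][9-23 ALLOC][24-56 FREE]
Op 3: b = realloc(b, 8) -> b = 9; heap: [0-8 ALLOC][9-16 ALLOC][17-56 FREE]
Op 4: free(a) -> (freed a); heap: [0-8 FREE][9-16 ALLOC][17-56 FREE]
Op 5: b = realloc(b, 9) -> b = 9; heap: [0-8 FREE][9-17 ALLOC][18-56 FREE]
Op 6: b = realloc(b, 3) -> b = 9; heap: [0-8 FREE][9-11 ALLOC][12-56 FREE]
Op 7: free(b) -> (freed b); heap: [0-56 FREE]
Op 8: c = malloc(5) -> c = 0; heap: [0-4 ALLOC][5-56 FREE]
malloc(49): first-fit scan over [0-4 ALLOC][5-56 FREE] -> 5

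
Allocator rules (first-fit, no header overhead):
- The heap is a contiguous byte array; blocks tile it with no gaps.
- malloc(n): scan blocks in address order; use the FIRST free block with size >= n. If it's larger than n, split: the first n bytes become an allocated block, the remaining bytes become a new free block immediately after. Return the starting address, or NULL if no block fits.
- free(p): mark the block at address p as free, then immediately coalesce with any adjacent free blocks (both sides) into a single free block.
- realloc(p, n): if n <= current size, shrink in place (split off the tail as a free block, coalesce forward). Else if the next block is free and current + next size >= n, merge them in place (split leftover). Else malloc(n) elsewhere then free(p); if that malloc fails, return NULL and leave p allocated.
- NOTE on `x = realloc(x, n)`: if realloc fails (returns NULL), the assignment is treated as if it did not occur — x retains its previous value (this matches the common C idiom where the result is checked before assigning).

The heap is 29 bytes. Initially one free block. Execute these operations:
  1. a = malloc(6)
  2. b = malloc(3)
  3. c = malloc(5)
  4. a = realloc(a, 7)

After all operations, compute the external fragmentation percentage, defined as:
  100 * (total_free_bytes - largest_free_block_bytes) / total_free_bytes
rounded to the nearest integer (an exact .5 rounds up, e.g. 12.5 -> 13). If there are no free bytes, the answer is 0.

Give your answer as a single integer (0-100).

Answer: 43

Derivation:
Op 1: a = malloc(6) -> a = 0; heap: [0-5 ALLOC][6-28 FREE]
Op 2: b = malloc(3) -> b = 6; heap: [0-5 ALLOC][6-8 ALLOC][9-28 FREE]
Op 3: c = malloc(5) -> c = 9; heap: [0-5 ALLOC][6-8 ALLOC][9-13 ALLOC][14-28 FREE]
Op 4: a = realloc(a, 7) -> a = 14; heap: [0-5 FREE][6-8 ALLOC][9-13 ALLOC][14-20 ALLOC][21-28 FREE]
Free blocks: [6 8] total_free=14 largest=8 -> 100*(14-8)/14 = 600/14 ≈ 42.857 -> rounds to 43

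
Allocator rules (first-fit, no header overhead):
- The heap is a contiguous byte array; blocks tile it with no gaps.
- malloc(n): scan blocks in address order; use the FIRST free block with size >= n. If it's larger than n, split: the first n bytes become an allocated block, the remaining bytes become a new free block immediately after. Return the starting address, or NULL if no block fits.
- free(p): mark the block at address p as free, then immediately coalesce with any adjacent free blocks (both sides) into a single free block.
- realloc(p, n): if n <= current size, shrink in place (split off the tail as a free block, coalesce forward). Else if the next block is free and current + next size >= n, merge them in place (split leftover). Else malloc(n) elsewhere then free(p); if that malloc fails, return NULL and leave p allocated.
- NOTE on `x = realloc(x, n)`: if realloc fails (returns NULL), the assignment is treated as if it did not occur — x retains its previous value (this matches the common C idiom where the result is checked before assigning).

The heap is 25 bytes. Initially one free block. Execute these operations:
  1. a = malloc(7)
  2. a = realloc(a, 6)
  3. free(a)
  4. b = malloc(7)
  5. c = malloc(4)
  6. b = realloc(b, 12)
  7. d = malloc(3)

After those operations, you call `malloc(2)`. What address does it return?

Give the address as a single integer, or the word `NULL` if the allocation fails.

Answer: 3

Derivation:
Op 1: a = malloc(7) -> a = 0; heap: [0-6 ALLOC][7-24 FREE]
Op 2: a = realloc(a, 6) -> a = 0; heap: [0-5 ALLOC][6-24 FREE]
Op 3: free(a) -> (freed a); heap: [0-24 FREE]
Op 4: b = malloc(7) -> b = 0; heap: [0-6 ALLOC][7-24 FREE]
Op 5: c = malloc(4) -> c = 7; heap: [0-6 ALLOC][7-10 ALLOC][11-24 FREE]
Op 6: b = realloc(b, 12) -> b = 11; heap: [0-6 FREE][7-10 ALLOC][11-22 ALLOC][23-24 FREE]
Op 7: d = malloc(3) -> d = 0; heap: [0-2 ALLOC][3-6 FREE][7-10 ALLOC][11-22 ALLOC][23-24 FREE]
malloc(2): first-fit scan over [0-2 ALLOC][3-6 FREE][7-10 ALLOC][11-22 ALLOC][23-24 FREE] -> 3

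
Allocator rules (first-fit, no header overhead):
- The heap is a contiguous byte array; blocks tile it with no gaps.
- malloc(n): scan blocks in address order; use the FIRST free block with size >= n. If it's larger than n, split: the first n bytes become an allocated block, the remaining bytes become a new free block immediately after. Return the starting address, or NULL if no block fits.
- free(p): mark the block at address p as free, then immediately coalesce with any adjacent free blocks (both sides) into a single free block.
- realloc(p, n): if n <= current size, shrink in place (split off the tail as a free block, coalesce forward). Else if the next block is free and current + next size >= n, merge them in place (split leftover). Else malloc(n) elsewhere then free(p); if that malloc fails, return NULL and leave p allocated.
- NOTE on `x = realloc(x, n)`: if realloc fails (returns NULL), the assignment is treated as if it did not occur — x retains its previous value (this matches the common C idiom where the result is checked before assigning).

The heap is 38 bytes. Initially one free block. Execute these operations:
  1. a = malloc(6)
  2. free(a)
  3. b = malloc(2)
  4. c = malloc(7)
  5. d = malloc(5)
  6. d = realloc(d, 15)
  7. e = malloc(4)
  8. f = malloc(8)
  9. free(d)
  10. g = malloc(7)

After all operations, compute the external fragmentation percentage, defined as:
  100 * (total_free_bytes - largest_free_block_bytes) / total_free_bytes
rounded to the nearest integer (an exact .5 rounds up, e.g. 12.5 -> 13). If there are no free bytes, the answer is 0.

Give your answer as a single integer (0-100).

Answer: 20

Derivation:
Op 1: a = malloc(6) -> a = 0; heap: [0-5 ALLOC][6-37 FREE]
Op 2: free(a) -> (freed a); heap: [0-37 FREE]
Op 3: b = malloc(2) -> b = 0; heap: [0-1 ALLOC][2-37 FREE]
Op 4: c = malloc(7) -> c = 2; heap: [0-1 ALLOC][2-8 ALLOC][9-37 FREE]
Op 5: d = malloc(5) -> d = 9; heap: [0-1 ALLOC][2-8 ALLOC][9-13 ALLOC][14-37 FREE]
Op 6: d = realloc(d, 15) -> d = 9; heap: [0-1 ALLOC][2-8 ALLOC][9-23 ALLOC][24-37 FREE]
Op 7: e = malloc(4) -> e = 24; heap: [0-1 ALLOC][2-8 ALLOC][9-23 ALLOC][24-27 ALLOC][28-37 FREE]
Op 8: f = malloc(8) -> f = 28; heap: [0-1 ALLOC][2-8 ALLOC][9-23 ALLOC][24-27 ALLOC][28-35 ALLOC][36-37 FREE]
Op 9: free(d) -> (freed d); heap: [0-1 ALLOC][2-8 ALLOC][9-23 FREE][24-27 ALLOC][28-35 ALLOC][36-37 FREE]
Op 10: g = malloc(7) -> g = 9; heap: [0-1 ALLOC][2-8 ALLOC][9-15 ALLOC][16-23 FREE][24-27 ALLOC][28-35 ALLOC][36-37 FREE]
Free blocks: [8 2] total_free=10 largest=8 -> 100*(10-8)/10 = 200/10 = 20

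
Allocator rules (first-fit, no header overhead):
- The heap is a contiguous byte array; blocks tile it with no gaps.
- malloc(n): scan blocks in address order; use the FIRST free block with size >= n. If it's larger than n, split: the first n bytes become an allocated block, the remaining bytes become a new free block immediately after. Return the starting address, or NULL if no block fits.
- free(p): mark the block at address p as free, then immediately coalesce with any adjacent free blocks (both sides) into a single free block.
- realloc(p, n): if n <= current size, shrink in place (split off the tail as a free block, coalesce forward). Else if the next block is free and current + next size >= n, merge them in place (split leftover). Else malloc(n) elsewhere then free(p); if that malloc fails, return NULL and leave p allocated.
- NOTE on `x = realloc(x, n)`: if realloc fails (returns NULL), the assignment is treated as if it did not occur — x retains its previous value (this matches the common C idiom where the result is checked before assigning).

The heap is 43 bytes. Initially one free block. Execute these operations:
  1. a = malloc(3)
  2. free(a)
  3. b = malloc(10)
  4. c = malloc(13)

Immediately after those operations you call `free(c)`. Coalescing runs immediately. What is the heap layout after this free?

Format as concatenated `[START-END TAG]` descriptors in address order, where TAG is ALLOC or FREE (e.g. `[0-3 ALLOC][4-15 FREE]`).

Op 1: a = malloc(3) -> a = 0; heap: [0-2 ALLOC][3-42 FREE]
Op 2: free(a) -> (freed a); heap: [0-42 FREE]
Op 3: b = malloc(10) -> b = 0; heap: [0-9 ALLOC][10-42 FREE]
Op 4: c = malloc(13) -> c = 10; heap: [0-9 ALLOC][10-22 ALLOC][23-42 FREE]
free(c): c = 10 -> block [10-22 ALLOC]; mark free, coalesce with adjacent free neighbors -> [0-9 ALLOC][10-42 FREE]

Answer: [0-9 ALLOC][10-42 FREE]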